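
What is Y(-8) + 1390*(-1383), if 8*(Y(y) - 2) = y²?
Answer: -1922360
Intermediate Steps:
Y(y) = 2 + y²/8
Y(-8) + 1390*(-1383) = (2 + (⅛)*(-8)²) + 1390*(-1383) = (2 + (⅛)*64) - 1922370 = (2 + 8) - 1922370 = 10 - 1922370 = -1922360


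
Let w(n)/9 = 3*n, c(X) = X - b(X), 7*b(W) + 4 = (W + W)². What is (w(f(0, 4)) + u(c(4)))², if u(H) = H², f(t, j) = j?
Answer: 39891856/2401 ≈ 16615.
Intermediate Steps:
b(W) = -4/7 + 4*W²/7 (b(W) = -4/7 + (W + W)²/7 = -4/7 + (2*W)²/7 = -4/7 + (4*W²)/7 = -4/7 + 4*W²/7)
c(X) = 4/7 + X - 4*X²/7 (c(X) = X - (-4/7 + 4*X²/7) = X + (4/7 - 4*X²/7) = 4/7 + X - 4*X²/7)
w(n) = 27*n (w(n) = 9*(3*n) = 27*n)
(w(f(0, 4)) + u(c(4)))² = (27*4 + (4/7 + 4 - 4/7*4²)²)² = (108 + (4/7 + 4 - 4/7*16)²)² = (108 + (4/7 + 4 - 64/7)²)² = (108 + (-32/7)²)² = (108 + 1024/49)² = (6316/49)² = 39891856/2401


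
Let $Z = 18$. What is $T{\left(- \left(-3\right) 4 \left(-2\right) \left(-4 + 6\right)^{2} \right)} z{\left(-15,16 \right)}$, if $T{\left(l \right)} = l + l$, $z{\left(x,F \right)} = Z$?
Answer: $-3456$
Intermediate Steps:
$z{\left(x,F \right)} = 18$
$T{\left(l \right)} = 2 l$
$T{\left(- \left(-3\right) 4 \left(-2\right) \left(-4 + 6\right)^{2} \right)} z{\left(-15,16 \right)} = 2 - \left(-3\right) 4 \left(-2\right) \left(-4 + 6\right)^{2} \cdot 18 = 2 - \left(-12\right) \left(-2\right) 2^{2} \cdot 18 = 2 \left(-1\right) 24 \cdot 4 \cdot 18 = 2 \left(\left(-24\right) 4\right) 18 = 2 \left(-96\right) 18 = \left(-192\right) 18 = -3456$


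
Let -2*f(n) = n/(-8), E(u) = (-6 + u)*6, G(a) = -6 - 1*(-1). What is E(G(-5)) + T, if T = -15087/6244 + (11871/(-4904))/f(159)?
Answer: -13928423415/202861316 ≈ -68.660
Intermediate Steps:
G(a) = -5 (G(a) = -6 + 1 = -5)
E(u) = -36 + 6*u
f(n) = n/16 (f(n) = -n/(2*(-8)) = -n*(-1)/(2*8) = -(-1)*n/16 = n/16)
T = -539576559/202861316 (T = -15087/6244 + (11871/(-4904))/(((1/16)*159)) = -15087*1/6244 + (11871*(-1/4904))/(159/16) = -15087/6244 - 11871/4904*16/159 = -15087/6244 - 7914/32489 = -539576559/202861316 ≈ -2.6598)
E(G(-5)) + T = (-36 + 6*(-5)) - 539576559/202861316 = (-36 - 30) - 539576559/202861316 = -66 - 539576559/202861316 = -13928423415/202861316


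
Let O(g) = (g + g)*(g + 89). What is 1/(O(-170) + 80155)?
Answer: 1/107695 ≈ 9.2855e-6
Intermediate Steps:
O(g) = 2*g*(89 + g) (O(g) = (2*g)*(89 + g) = 2*g*(89 + g))
1/(O(-170) + 80155) = 1/(2*(-170)*(89 - 170) + 80155) = 1/(2*(-170)*(-81) + 80155) = 1/(27540 + 80155) = 1/107695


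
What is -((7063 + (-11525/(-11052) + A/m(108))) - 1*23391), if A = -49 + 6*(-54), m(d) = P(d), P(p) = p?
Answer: 135362776/8289 ≈ 16330.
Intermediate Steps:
m(d) = d
A = -373 (A = -49 - 324 = -373)
-((7063 + (-11525/(-11052) + A/m(108))) - 1*23391) = -((7063 + (-11525/(-11052) - 373/108)) - 1*23391) = -((7063 + (-11525*(-1/11052) - 373*1/108)) - 23391) = -((7063 + (11525/11052 - 373/108)) - 23391) = -((7063 - 19984/8289) - 23391) = -(58525223/8289 - 23391) = -1*(-135362776/8289) = 135362776/8289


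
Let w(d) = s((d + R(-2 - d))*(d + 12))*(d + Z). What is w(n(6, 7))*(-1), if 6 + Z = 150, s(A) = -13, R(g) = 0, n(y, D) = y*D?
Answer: 2418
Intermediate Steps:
n(y, D) = D*y
Z = 144 (Z = -6 + 150 = 144)
w(d) = -1872 - 13*d (w(d) = -13*(d + 144) = -13*(144 + d) = -1872 - 13*d)
w(n(6, 7))*(-1) = (-1872 - 91*6)*(-1) = (-1872 - 13*42)*(-1) = (-1872 - 546)*(-1) = -2418*(-1) = 2418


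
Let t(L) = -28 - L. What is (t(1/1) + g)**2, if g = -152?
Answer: 32761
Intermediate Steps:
(t(1/1) + g)**2 = ((-28 - 1/1) - 152)**2 = ((-28 - 1*1) - 152)**2 = ((-28 - 1) - 152)**2 = (-29 - 152)**2 = (-181)**2 = 32761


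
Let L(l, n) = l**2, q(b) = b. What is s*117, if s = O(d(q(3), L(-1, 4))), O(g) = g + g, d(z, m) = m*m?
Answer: 234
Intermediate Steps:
d(z, m) = m**2
O(g) = 2*g
s = 2 (s = 2*((-1)**2)**2 = 2*1**2 = 2*1 = 2)
s*117 = 2*117 = 234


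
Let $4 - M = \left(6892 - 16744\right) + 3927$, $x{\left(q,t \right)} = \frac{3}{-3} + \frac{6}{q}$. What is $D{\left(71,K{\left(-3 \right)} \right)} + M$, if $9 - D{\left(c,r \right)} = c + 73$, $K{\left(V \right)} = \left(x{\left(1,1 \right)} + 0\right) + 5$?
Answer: $5794$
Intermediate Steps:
$x{\left(q,t \right)} = -1 + \frac{6}{q}$ ($x{\left(q,t \right)} = 3 \left(- \frac{1}{3}\right) + \frac{6}{q} = -1 + \frac{6}{q}$)
$K{\left(V \right)} = 10$ ($K{\left(V \right)} = \left(\frac{6 - 1}{1} + 0\right) + 5 = \left(1 \left(6 - 1\right) + 0\right) + 5 = \left(1 \cdot 5 + 0\right) + 5 = \left(5 + 0\right) + 5 = 5 + 5 = 10$)
$M = 5929$ ($M = 4 - \left(\left(6892 - 16744\right) + 3927\right) = 4 - \left(-9852 + 3927\right) = 4 - -5925 = 4 + 5925 = 5929$)
$D{\left(c,r \right)} = -64 - c$ ($D{\left(c,r \right)} = 9 - \left(c + 73\right) = 9 - \left(73 + c\right) = -64 - c$)
$D{\left(71,K{\left(-3 \right)} \right)} + M = \left(-64 - 71\right) + 5929 = -135 + 5929 = 5794$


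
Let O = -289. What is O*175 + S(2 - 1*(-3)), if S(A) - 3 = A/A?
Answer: -50571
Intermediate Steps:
S(A) = 4 (S(A) = 3 + A/A = 3 + 1 = 4)
O*175 + S(2 - 1*(-3)) = -289*175 + 4 = -50575 + 4 = -50571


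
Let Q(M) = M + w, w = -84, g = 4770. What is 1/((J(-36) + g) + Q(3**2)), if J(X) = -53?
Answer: 1/4642 ≈ 0.00021542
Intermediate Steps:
Q(M) = -84 + M (Q(M) = M - 84 = -84 + M)
1/((J(-36) + g) + Q(3**2)) = 1/((-53 + 4770) + (-84 + 3**2)) = 1/(4717 + (-84 + 9)) = 1/(4717 - 75) = 1/4642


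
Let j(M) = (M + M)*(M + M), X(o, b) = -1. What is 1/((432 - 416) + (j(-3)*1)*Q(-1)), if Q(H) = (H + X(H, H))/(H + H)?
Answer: 1/52 ≈ 0.019231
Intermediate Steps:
Q(H) = (-1 + H)/(2*H) (Q(H) = (H - 1)/(H + H) = (-1 + H)/((2*H)) = (-1 + H)*(1/(2*H)) = (-1 + H)/(2*H))
j(M) = 4*M² (j(M) = (2*M)*(2*M) = 4*M²)
1/((432 - 416) + (j(-3)*1)*Q(-1)) = 1/((432 - 416) + ((4*(-3)²)*1)*((½)*(-1 - 1)/(-1))) = 1/(16 + ((4*9)*1)*((½)*(-1)*(-2))) = 1/(16 + (36*1)*1) = 1/(16 + 36*1) = 1/(16 + 36) = 1/52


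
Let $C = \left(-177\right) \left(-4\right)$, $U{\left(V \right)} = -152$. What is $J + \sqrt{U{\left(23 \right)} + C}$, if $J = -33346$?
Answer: $-33346 + 2 \sqrt{139} \approx -33322.0$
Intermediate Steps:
$C = 708$
$J + \sqrt{U{\left(23 \right)} + C} = -33346 + \sqrt{-152 + 708} = -33346 + \sqrt{556} = -33346 + 2 \sqrt{139}$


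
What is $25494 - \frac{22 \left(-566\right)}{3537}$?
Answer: $\frac{90184730}{3537} \approx 25498.0$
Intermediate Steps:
$25494 - \frac{22 \left(-566\right)}{3537} = 25494 - \left(-12452\right) \frac{1}{3537} = 25494 - - \frac{12452}{3537} = 25494 + \frac{12452}{3537} = \frac{90184730}{3537}$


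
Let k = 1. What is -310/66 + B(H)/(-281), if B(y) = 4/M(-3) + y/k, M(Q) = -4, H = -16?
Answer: -42994/9273 ≈ -4.6365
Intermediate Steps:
B(y) = -1 + y (B(y) = 4/(-4) + y/1 = 4*(-1/4) + y*1 = -1 + y)
-310/66 + B(H)/(-281) = -310/66 + (-1 - 16)/(-281) = -310*1/66 - 17*(-1/281) = -155/33 + 17/281 = -42994/9273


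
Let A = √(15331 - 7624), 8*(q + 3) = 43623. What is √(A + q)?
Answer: √(87198 + 16*√7707)/4 ≈ 74.416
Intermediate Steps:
q = 43599/8 (q = -3 + (⅛)*43623 = -3 + 43623/8 = 43599/8 ≈ 5449.9)
A = √7707 ≈ 87.790
√(A + q) = √(√7707 + 43599/8) = √(43599/8 + √7707)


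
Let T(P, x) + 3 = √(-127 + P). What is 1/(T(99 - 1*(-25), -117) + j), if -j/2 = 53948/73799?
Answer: -24301494107/124772757052 - 5446292401*I*√3/124772757052 ≈ -0.19477 - 0.075603*I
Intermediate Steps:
j = -107896/73799 ≈ -1.4620
T(P, x) = -3 + √(-127 + P)
1/(T(99 - 1*(-25), -117) + j) = 1/((-3 + √(-127 + (99 - 1*(-25)))) - 107896/73799) = 1/((-3 + √(-127 + (99 + 25))) - 107896/73799) = 1/((-3 + √(-127 + 124)) - 107896/73799) = 1/((-3 + √(-3)) - 107896/73799) = 1/((-3 + I*√3) - 107896/73799) = 1/(-329293/73799 + I*√3)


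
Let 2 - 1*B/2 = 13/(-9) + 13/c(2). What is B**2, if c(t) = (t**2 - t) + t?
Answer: 49/324 ≈ 0.15123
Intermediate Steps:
c(t) = t**2
B = 7/18 (B = 4 - 2*(13/(-9) + 13/(2**2)) = 4 - 2*(13*(-1/9) + 13/4) = 4 - 2*(-13/9 + 13*(1/4)) = 4 - 2*(-13/9 + 13/4) = 4 - 2*65/36 = 4 - 65/18 = 7/18 ≈ 0.38889)
B**2 = (7/18)**2 = 49/324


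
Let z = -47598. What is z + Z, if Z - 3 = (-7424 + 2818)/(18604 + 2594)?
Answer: -504461708/10599 ≈ -47595.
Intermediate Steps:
Z = 29494/10599 (Z = 3 + (-7424 + 2818)/(18604 + 2594) = 3 - 4606/21198 = 3 - 4606*1/21198 = 3 - 2303/10599 = 29494/10599 ≈ 2.7827)
z + Z = -47598 + 29494/10599 = -504461708/10599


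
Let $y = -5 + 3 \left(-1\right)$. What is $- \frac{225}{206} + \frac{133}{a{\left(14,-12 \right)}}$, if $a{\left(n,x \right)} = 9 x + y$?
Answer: $- \frac{26749}{11948} \approx -2.2388$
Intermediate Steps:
$y = -8$ ($y = -5 - 3 = -8$)
$a{\left(n,x \right)} = -8 + 9 x$ ($a{\left(n,x \right)} = 9 x - 8 = -8 + 9 x$)
$- \frac{225}{206} + \frac{133}{a{\left(14,-12 \right)}} = - \frac{225}{206} + \frac{133}{-8 + 9 \left(-12\right)} = \left(-225\right) \frac{1}{206} + \frac{133}{-8 - 108} = - \frac{225}{206} + \frac{133}{-116} = - \frac{225}{206} + 133 \left(- \frac{1}{116}\right) = - \frac{225}{206} - \frac{133}{116} = - \frac{26749}{11948}$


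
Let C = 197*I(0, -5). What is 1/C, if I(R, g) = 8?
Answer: 1/1576 ≈ 0.00063452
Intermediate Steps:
C = 1576 (C = 197*8 = 1576)
1/C = 1/1576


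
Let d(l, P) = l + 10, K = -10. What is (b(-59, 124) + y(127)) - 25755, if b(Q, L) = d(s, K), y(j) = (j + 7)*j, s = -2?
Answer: -8729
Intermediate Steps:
d(l, P) = 10 + l
y(j) = j*(7 + j) (y(j) = (7 + j)*j = j*(7 + j))
b(Q, L) = 8 (b(Q, L) = 10 - 2 = 8)
(b(-59, 124) + y(127)) - 25755 = (8 + 127*(7 + 127)) - 25755 = (8 + 127*134) - 25755 = (8 + 17018) - 25755 = 17026 - 25755 = -8729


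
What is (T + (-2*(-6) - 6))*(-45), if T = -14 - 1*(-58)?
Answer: -2250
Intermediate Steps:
T = 44 (T = -14 + 58 = 44)
(T + (-2*(-6) - 6))*(-45) = (44 + (-2*(-6) - 6))*(-45) = (44 + (12 - 6))*(-45) = (44 + 6)*(-45) = 50*(-45) = -2250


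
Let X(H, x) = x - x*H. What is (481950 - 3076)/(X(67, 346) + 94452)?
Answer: 239437/35808 ≈ 6.6867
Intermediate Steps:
X(H, x) = x - H*x
(481950 - 3076)/(X(67, 346) + 94452) = (481950 - 3076)/(346*(1 - 1*67) + 94452) = 478874/(346*(1 - 67) + 94452) = 478874/(346*(-66) + 94452) = 478874/(-22836 + 94452) = 478874/71616 = 478874*(1/71616) = 239437/35808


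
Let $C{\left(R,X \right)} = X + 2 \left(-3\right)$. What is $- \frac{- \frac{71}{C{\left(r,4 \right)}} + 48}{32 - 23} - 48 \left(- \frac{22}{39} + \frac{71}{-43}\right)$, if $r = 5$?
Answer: $\frac{976567}{10062} \approx 97.055$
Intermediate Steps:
$C{\left(R,X \right)} = -6 + X$ ($C{\left(R,X \right)} = X - 6 = -6 + X$)
$- \frac{- \frac{71}{C{\left(r,4 \right)}} + 48}{32 - 23} - 48 \left(- \frac{22}{39} + \frac{71}{-43}\right) = - \frac{- \frac{71}{-6 + 4} + 48}{32 - 23} - 48 \left(- \frac{22}{39} + \frac{71}{-43}\right) = - \frac{- \frac{71}{-2} + 48}{9} - 48 \left(\left(-22\right) \frac{1}{39} + 71 \left(- \frac{1}{43}\right)\right) = - \frac{\left(-71\right) \left(- \frac{1}{2}\right) + 48}{9} - 48 \left(- \frac{22}{39} - \frac{71}{43}\right) = - \frac{\frac{71}{2} + 48}{9} - - \frac{59440}{559} = - \frac{167}{2 \cdot 9} + \frac{59440}{559} = \left(-1\right) \frac{167}{18} + \frac{59440}{559} = - \frac{167}{18} + \frac{59440}{559} = \frac{976567}{10062}$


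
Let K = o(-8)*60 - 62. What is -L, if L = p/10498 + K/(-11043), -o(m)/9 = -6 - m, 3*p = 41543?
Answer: -164908499/115929414 ≈ -1.4225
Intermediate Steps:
p = 41543/3 (p = (1/3)*41543 = 41543/3 ≈ 13848.)
o(m) = 54 + 9*m (o(m) = -9*(-6 - m) = 54 + 9*m)
K = -1142 (K = (54 + 9*(-8))*60 - 62 = (54 - 72)*60 - 62 = -18*60 - 62 = -1080 - 62 = -1142)
L = 164908499/115929414 (L = (41543/3)/10498 - 1142/(-11043) = (41543/3)*(1/10498) - 1142*(-1/11043) = 41543/31494 + 1142/11043 = 164908499/115929414 ≈ 1.4225)
-L = -1*164908499/115929414 = -164908499/115929414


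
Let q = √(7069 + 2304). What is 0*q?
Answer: 0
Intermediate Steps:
q = √9373 ≈ 96.814
0*q = 0*√9373 = 0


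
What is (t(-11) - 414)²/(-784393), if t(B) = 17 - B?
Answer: -148996/784393 ≈ -0.18995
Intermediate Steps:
(t(-11) - 414)²/(-784393) = ((17 - 1*(-11)) - 414)²/(-784393) = ((17 + 11) - 414)²*(-1/784393) = (28 - 414)²*(-1/784393) = (-386)²*(-1/784393) = 148996*(-1/784393) = -148996/784393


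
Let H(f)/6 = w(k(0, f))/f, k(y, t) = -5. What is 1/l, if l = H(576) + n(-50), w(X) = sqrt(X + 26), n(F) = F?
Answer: -153600/7679993 - 32*sqrt(21)/7679993 ≈ -0.020019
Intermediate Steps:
w(X) = sqrt(26 + X)
H(f) = 6*sqrt(21)/f (H(f) = 6*(sqrt(26 - 5)/f) = 6*(sqrt(21)/f) = 6*sqrt(21)/f)
l = -50 + sqrt(21)/96 (l = 6*sqrt(21)/576 - 50 = 6*sqrt(21)*(1/576) - 50 = sqrt(21)/96 - 50 = -50 + sqrt(21)/96 ≈ -49.952)
1/l = 1/(-50 + sqrt(21)/96)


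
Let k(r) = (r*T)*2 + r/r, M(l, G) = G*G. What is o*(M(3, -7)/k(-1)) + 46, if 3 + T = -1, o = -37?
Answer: -1399/9 ≈ -155.44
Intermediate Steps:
T = -4 (T = -3 - 1 = -4)
M(l, G) = G²
k(r) = 1 - 8*r (k(r) = (r*(-4))*2 + r/r = -4*r*2 + 1 = -8*r + 1 = 1 - 8*r)
o*(M(3, -7)/k(-1)) + 46 = -37*(-7)²/(1 - 8*(-1)) + 46 = -1813/(1 + 8) + 46 = -1813/9 + 46 = -1399/9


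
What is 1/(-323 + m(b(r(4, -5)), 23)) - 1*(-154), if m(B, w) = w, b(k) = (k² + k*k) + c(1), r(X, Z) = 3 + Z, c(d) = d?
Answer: 46199/300 ≈ 154.00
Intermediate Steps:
b(k) = 1 + 2*k² (b(k) = (k² + k*k) + 1 = (k² + k²) + 1 = 2*k² + 1 = 1 + 2*k²)
1/(-323 + m(b(r(4, -5)), 23)) - 1*(-154) = 1/(-323 + 23) - 1*(-154) = 1/(-300) + 154 = -1/300 + 154 = 46199/300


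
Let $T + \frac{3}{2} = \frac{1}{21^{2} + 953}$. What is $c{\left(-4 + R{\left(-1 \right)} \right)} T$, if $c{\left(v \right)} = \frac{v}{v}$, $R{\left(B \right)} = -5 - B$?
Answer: $- \frac{1045}{697} \approx -1.4993$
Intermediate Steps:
$c{\left(v \right)} = 1$
$T = - \frac{1045}{697}$ ($T = - \frac{3}{2} + \frac{1}{21^{2} + 953} = - \frac{3}{2} + \frac{1}{441 + 953} = - \frac{3}{2} + \frac{1}{1394} = - \frac{1045}{697} \approx -1.4993$)
$c{\left(-4 + R{\left(-1 \right)} \right)} T = 1 \left(- \frac{1045}{697}\right) = - \frac{1045}{697}$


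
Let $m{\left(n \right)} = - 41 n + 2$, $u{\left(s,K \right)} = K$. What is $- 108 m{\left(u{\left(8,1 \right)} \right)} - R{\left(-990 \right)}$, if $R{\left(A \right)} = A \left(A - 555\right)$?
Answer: $-1525338$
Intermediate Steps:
$R{\left(A \right)} = A \left(-555 + A\right)$
$m{\left(n \right)} = 2 - 41 n$
$- 108 m{\left(u{\left(8,1 \right)} \right)} - R{\left(-990 \right)} = - 108 \left(2 - 41\right) - - 990 \left(-555 - 990\right) = - 108 \left(2 - 41\right) - \left(-990\right) \left(-1545\right) = \left(-108\right) \left(-39\right) - 1529550 = 4212 - 1529550 = -1525338$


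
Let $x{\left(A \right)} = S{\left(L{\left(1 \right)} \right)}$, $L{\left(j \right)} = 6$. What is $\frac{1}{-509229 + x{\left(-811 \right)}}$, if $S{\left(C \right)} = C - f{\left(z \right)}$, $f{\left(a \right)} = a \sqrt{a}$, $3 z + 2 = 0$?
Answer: $- \frac{13749021}{7001317720691} - \frac{6 i \sqrt{6}}{7001317720691} \approx -1.9638 \cdot 10^{-6} - 2.0992 \cdot 10^{-12} i$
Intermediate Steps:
$z = - \frac{2}{3}$ ($z = - \frac{2}{3} + \frac{1}{3} \cdot 0 = - \frac{2}{3} + 0 = - \frac{2}{3} \approx -0.66667$)
$f{\left(a \right)} = a^{\frac{3}{2}}$
$S{\left(C \right)} = C + \frac{2 i \sqrt{6}}{9}$ ($S{\left(C \right)} = C - \left(- \frac{2}{3}\right)^{\frac{3}{2}} = C - - \frac{2 i \sqrt{6}}{9} = C + \frac{2 i \sqrt{6}}{9}$)
$x{\left(A \right)} = 6 + \frac{2 i \sqrt{6}}{9}$
$\frac{1}{-509229 + x{\left(-811 \right)}} = \frac{1}{-509229 + \left(6 + \frac{2 i \sqrt{6}}{9}\right)} = \frac{1}{-509223 + \frac{2 i \sqrt{6}}{9}}$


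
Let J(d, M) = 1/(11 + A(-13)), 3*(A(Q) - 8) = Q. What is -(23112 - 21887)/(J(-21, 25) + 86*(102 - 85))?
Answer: -53900/64331 ≈ -0.83785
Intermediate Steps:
A(Q) = 8 + Q/3
J(d, M) = 3/44 (J(d, M) = 1/(11 + (8 + (1/3)*(-13))) = 1/(11 + (8 - 13/3)) = 1/(11 + 11/3) = 1/(44/3) = 3/44)
-(23112 - 21887)/(J(-21, 25) + 86*(102 - 85)) = -(23112 - 21887)/(3/44 + 86*(102 - 85)) = -1225/(3/44 + 86*17) = -1225/(3/44 + 1462) = -1225/64331/44 = -1225*44/64331 = -1*53900/64331 = -53900/64331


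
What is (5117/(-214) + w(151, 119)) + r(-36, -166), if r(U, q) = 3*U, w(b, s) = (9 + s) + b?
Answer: 31477/214 ≈ 147.09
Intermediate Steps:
w(b, s) = 9 + b + s
(5117/(-214) + w(151, 119)) + r(-36, -166) = (5117/(-214) + (9 + 151 + 119)) + 3*(-36) = (5117*(-1/214) + 279) - 108 = (-5117/214 + 279) - 108 = 54589/214 - 108 = 31477/214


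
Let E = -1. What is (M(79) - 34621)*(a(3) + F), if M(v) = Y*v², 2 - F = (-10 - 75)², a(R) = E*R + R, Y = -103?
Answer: 4893178012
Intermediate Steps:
a(R) = 0 (a(R) = -R + R = 0)
F = -7223 (F = 2 - (-10 - 75)² = 2 - 1*(-85)² = 2 - 1*7225 = 2 - 7225 = -7223)
M(v) = -103*v²
(M(79) - 34621)*(a(3) + F) = (-103*79² - 34621)*(0 - 7223) = (-103*6241 - 34621)*(-7223) = (-642823 - 34621)*(-7223) = -677444*(-7223) = 4893178012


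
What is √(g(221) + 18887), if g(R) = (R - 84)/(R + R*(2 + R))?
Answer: √2892834880390/12376 ≈ 137.43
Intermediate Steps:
g(R) = (-84 + R)/(R + R*(2 + R))
√(g(221) + 18887) = √((-84 + 221)/(221*(3 + 221)) + 18887) = √((1/221)*137/224 + 18887) = √((1/221)*(1/224)*137 + 18887) = √(137/49504 + 18887) = √(934982185/49504) = √2892834880390/12376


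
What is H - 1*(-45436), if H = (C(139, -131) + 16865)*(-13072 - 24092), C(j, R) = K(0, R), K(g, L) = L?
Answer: -621856940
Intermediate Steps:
C(j, R) = R
H = -621902376 (H = (-131 + 16865)*(-13072 - 24092) = 16734*(-37164) = -621902376)
H - 1*(-45436) = -621902376 - 1*(-45436) = -621902376 + 45436 = -621856940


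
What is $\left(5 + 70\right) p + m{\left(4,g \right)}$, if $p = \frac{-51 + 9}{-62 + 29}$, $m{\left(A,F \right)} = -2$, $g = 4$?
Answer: $\frac{1028}{11} \approx 93.455$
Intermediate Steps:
$p = \frac{14}{11}$ ($p = - \frac{42}{-33} = \left(-42\right) \left(- \frac{1}{33}\right) = \frac{14}{11} \approx 1.2727$)
$\left(5 + 70\right) p + m{\left(4,g \right)} = \left(5 + 70\right) \frac{14}{11} - 2 = 75 \cdot \frac{14}{11} - 2 = \frac{1050}{11} - 2 = \frac{1028}{11}$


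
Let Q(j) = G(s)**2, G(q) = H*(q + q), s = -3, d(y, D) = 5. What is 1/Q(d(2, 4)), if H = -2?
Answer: 1/144 ≈ 0.0069444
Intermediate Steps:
G(q) = -4*q (G(q) = -2*(q + q) = -4*q)
Q(j) = 144 (Q(j) = (-4*(-3))**2 = 12**2 = 144)
1/Q(d(2, 4)) = 1/144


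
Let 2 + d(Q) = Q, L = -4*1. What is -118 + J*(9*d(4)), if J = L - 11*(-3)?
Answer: 404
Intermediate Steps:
L = -4
J = 29 (J = -4 - 11*(-3) = -4 - 1*(-33) = -4 + 33 = 29)
d(Q) = -2 + Q
-118 + J*(9*d(4)) = -118 + 29*(9*(-2 + 4)) = -118 + 29*(9*2) = -118 + 29*18 = -118 + 522 = 404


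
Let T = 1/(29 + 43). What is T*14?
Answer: 7/36 ≈ 0.19444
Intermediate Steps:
T = 1/72 ≈ 0.013889
T*14 = (1/72)*14 = 7/36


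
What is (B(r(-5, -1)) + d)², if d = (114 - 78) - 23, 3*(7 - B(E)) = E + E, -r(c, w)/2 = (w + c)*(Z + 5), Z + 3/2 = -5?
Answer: 1024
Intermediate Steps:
Z = -13/2 (Z = -3/2 - 5 = -13/2 ≈ -6.5000)
r(c, w) = 3*c + 3*w (r(c, w) = -2*(w + c)*(-13/2 + 5) = -2*(c + w)*(-3)/2 = -2*(-3*c/2 - 3*w/2) = 3*c + 3*w)
B(E) = 7 - 2*E/3 (B(E) = 7 - (E + E)/3 = 7 - 2*E/3)
d = 13 (d = 36 - 23 = 13)
(B(r(-5, -1)) + d)² = ((7 - 2*(3*(-5) + 3*(-1))/3) + 13)² = ((7 - 2*(-15 - 3)/3) + 13)² = ((7 - ⅔*(-18)) + 13)² = ((7 + 12) + 13)² = (19 + 13)² = 32² = 1024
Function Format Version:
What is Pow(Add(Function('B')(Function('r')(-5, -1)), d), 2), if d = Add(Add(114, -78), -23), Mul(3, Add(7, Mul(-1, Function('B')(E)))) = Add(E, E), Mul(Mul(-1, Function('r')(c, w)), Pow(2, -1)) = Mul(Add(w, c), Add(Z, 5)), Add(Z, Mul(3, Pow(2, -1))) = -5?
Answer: 1024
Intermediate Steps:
Z = Rational(-13, 2) (Z = Add(Rational(-3, 2), -5) = Rational(-13, 2) ≈ -6.5000)
Function('r')(c, w) = Add(Mul(3, c), Mul(3, w)) (Function('r')(c, w) = Mul(-2, Mul(Add(w, c), Add(Rational(-13, 2), 5))) = Mul(-2, Mul(Add(c, w), Rational(-3, 2))) = Mul(-2, Add(Mul(Rational(-3, 2), c), Mul(Rational(-3, 2), w))) = Add(Mul(3, c), Mul(3, w)))
Function('B')(E) = Add(7, Mul(Rational(-2, 3), E)) (Function('B')(E) = Add(7, Mul(Rational(-1, 3), Add(E, E))) = Add(7, Mul(Rational(-1, 3), Mul(2, E))) = Add(7, Mul(Rational(-2, 3), E)))
d = 13 (d = Add(36, -23) = 13)
Pow(Add(Function('B')(Function('r')(-5, -1)), d), 2) = Pow(Add(Add(7, Mul(Rational(-2, 3), Add(Mul(3, -5), Mul(3, -1)))), 13), 2) = Pow(Add(Add(7, Mul(Rational(-2, 3), Add(-15, -3))), 13), 2) = Pow(Add(Add(7, Mul(Rational(-2, 3), -18)), 13), 2) = Pow(Add(Add(7, 12), 13), 2) = Pow(Add(19, 13), 2) = Pow(32, 2) = 1024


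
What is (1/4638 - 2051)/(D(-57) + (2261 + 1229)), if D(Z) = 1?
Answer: -9512537/16191258 ≈ -0.58751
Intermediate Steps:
(1/4638 - 2051)/(D(-57) + (2261 + 1229)) = (1/4638 - 2051)/(1 + (2261 + 1229)) = (1/4638 - 2051)/(1 + 3490) = -9512537/4638/3491 = -9512537/4638*1/3491 = -9512537/16191258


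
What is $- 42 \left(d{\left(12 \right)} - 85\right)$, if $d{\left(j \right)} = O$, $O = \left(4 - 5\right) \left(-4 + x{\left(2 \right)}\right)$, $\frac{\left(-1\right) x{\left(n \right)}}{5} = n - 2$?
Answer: $3402$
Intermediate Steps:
$x{\left(n \right)} = 10 - 5 n$ ($x{\left(n \right)} = - 5 \left(n - 2\right) = - 5 \left(-2 + n\right) = 10 - 5 n$)
$O = 4$ ($O = \left(4 - 5\right) \left(-4 + \left(10 - 10\right)\right) = - (-4 + 0) = \left(-1\right) \left(-4\right) = 4$)
$d{\left(j \right)} = 4$
$- 42 \left(d{\left(12 \right)} - 85\right) = - 42 \left(4 - 85\right) = \left(-42\right) \left(-81\right) = 3402$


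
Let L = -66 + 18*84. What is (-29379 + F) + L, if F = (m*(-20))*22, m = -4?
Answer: -26173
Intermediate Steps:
L = 1446 (L = -66 + 1512 = 1446)
F = 1760 (F = -4*(-20)*22 = 80*22 = 1760)
(-29379 + F) + L = (-29379 + 1760) + 1446 = -27619 + 1446 = -26173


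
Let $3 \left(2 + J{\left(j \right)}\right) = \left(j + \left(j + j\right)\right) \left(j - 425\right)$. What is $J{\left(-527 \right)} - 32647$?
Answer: $469055$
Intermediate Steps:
$J{\left(j \right)} = -2 + j \left(-425 + j\right)$ ($J{\left(j \right)} = -2 + \frac{\left(j + \left(j + j\right)\right) \left(j - 425\right)}{3} = -2 + \frac{\left(j + 2 j\right) \left(-425 + j\right)}{3} = -2 + \frac{3 j \left(-425 + j\right)}{3} = -2 + j \left(-425 + j\right)$)
$J{\left(-527 \right)} - 32647 = \left(-2 + \left(-527\right)^{2} - -223975\right) - 32647 = \left(-2 + 277729 + 223975\right) - 32647 = 501702 - 32647 = 469055$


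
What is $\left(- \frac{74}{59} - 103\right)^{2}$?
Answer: $\frac{37834801}{3481} \approx 10869.0$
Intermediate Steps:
$\left(- \frac{74}{59} - 103\right)^{2} = \left(- \frac{6151}{59}\right)^{2} = \frac{37834801}{3481}$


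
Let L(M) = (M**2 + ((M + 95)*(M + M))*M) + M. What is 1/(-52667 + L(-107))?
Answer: -1/316101 ≈ -3.1635e-6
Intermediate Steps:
L(M) = M + M**2 + 2*M**2*(95 + M) (L(M) = (M**2 + ((95 + M)*(2*M))*M) + M = (M**2 + (2*M*(95 + M))*M) + M = (M**2 + 2*M**2*(95 + M)) + M = M + M**2 + 2*M**2*(95 + M))
1/(-52667 + L(-107)) = 1/(-52667 - 107*(1 + 2*(-107)**2 + 191*(-107))) = 1/(-52667 - 107*(1 + 2*11449 - 20437)) = 1/(-52667 - 107*(1 + 22898 - 20437)) = 1/(-52667 - 107*2462) = 1/(-52667 - 263434) = 1/(-316101) = -1/316101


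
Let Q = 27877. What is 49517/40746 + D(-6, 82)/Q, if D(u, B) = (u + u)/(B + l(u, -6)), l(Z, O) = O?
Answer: 26227200533/21581648598 ≈ 1.2153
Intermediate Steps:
D(u, B) = 2*u/(-6 + B) (D(u, B) = (u + u)/(B - 6) = (2*u)/(-6 + B) = 2*u/(-6 + B))
49517/40746 + D(-6, 82)/Q = 49517/40746 + (2*(-6)/(-6 + 82))/27877 = 49517*(1/40746) + (2*(-6)/76)*(1/27877) = 49517/40746 + (2*(-6)*(1/76))*(1/27877) = 49517/40746 - 3/19*1/27877 = 49517/40746 - 3/529663 = 26227200533/21581648598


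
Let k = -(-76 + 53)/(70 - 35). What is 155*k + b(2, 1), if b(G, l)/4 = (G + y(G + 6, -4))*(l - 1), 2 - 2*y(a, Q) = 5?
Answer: 713/7 ≈ 101.86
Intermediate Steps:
y(a, Q) = -3/2 (y(a, Q) = 1 - 1/2*5 = 1 - 5/2 = -3/2)
b(G, l) = 4*(-1 + l)*(-3/2 + G) (b(G, l) = 4*((G - 3/2)*(l - 1)) = 4*((-3/2 + G)*(-1 + l)) = 4*((-1 + l)*(-3/2 + G)) = 4*(-1 + l)*(-3/2 + G))
k = 23/35 (k = -(-23)/35 = -1*(-23/35) = 23/35 ≈ 0.65714)
155*k + b(2, 1) = 155*(23/35) + (6 - 6*1 - 4*2 + 4*2*1) = 713/7 + (6 - 6 - 8 + 8) = 713/7 + 0 = 713/7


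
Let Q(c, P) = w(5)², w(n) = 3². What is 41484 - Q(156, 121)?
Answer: 41403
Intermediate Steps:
w(n) = 9
Q(c, P) = 81 (Q(c, P) = 9² = 81)
41484 - Q(156, 121) = 41484 - 1*81 = 41484 - 81 = 41403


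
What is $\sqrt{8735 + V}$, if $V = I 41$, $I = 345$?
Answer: $4 \sqrt{1430} \approx 151.26$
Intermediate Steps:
$V = 14145$ ($V = 345 \cdot 41 = 14145$)
$\sqrt{8735 + V} = \sqrt{8735 + 14145} = \sqrt{22880} = 4 \sqrt{1430}$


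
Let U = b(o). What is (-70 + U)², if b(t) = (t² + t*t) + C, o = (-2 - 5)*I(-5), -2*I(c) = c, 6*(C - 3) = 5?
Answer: 2686321/9 ≈ 2.9848e+5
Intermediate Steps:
C = 23/6 (C = 3 + (⅙)*5 = 3 + ⅚ = 23/6 ≈ 3.8333)
I(c) = -c/2
o = -35/2 (o = (-2 - 5)*(-½*(-5)) = -7*5/2 = -35/2 ≈ -17.500)
b(t) = 23/6 + 2*t² (b(t) = (t² + t*t) + 23/6 = (t² + t²) + 23/6 = 2*t² + 23/6 = 23/6 + 2*t²)
U = 1849/3 (U = 23/6 + 2*(-35/2)² = 23/6 + 2*(1225/4) = 23/6 + 1225/2 = 1849/3 ≈ 616.33)
(-70 + U)² = (-70 + 1849/3)² = (1639/3)² = 2686321/9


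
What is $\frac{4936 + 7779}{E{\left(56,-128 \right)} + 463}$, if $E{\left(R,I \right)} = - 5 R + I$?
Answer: $\frac{2543}{11} \approx 231.18$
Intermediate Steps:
$E{\left(R,I \right)} = I - 5 R$
$\frac{4936 + 7779}{E{\left(56,-128 \right)} + 463} = \frac{4936 + 7779}{\left(-128 - 280\right) + 463} = \frac{12715}{\left(-128 - 280\right) + 463} = \frac{12715}{-408 + 463} = \frac{12715}{55} = 12715 \cdot \frac{1}{55} = \frac{2543}{11}$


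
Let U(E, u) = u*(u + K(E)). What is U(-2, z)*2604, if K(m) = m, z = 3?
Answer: 7812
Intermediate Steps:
U(E, u) = u*(E + u) (U(E, u) = u*(u + E) = u*(E + u))
U(-2, z)*2604 = (3*(-2 + 3))*2604 = (3*1)*2604 = 3*2604 = 7812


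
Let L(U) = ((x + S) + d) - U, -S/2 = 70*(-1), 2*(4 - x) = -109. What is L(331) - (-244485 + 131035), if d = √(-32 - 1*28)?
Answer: 226635/2 + 2*I*√15 ≈ 1.1332e+5 + 7.746*I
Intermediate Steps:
d = 2*I*√15 (d = √(-32 - 28) = √(-60) = 2*I*√15 ≈ 7.746*I)
x = 117/2 (x = 4 - ½*(-109) = 4 + 109/2 = 117/2 ≈ 58.500)
S = 140 (S = -140*(-1) = -2*(-70) = 140)
L(U) = 397/2 - U + 2*I*√15 (L(U) = ((117/2 + 140) + 2*I*√15) - U = (397/2 + 2*I*√15) - U = 397/2 - U + 2*I*√15)
L(331) - (-244485 + 131035) = (397/2 - 1*331 + 2*I*√15) - (-244485 + 131035) = (397/2 - 331 + 2*I*√15) - 1*(-113450) = (-265/2 + 2*I*√15) + 113450 = 226635/2 + 2*I*√15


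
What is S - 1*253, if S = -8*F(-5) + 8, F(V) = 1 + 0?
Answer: -253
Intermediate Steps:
F(V) = 1
S = 0 (S = -8*1 + 8 = -8 + 8 = 0)
S - 1*253 = 0 - 1*253 = 0 - 253 = -253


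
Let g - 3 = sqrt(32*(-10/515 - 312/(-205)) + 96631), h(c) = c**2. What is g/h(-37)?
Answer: 3/1369 + sqrt(43103713298655)/28906435 ≈ 0.22932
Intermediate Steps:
g = 3 + sqrt(43103713298655)/21115 (g = 3 + sqrt(32*(-10/515 - 312/(-205)) + 96631) = 3 + sqrt(32*(-10*1/515 - 312*(-1/205)) + 96631) = 3 + sqrt(32*(-2/103 + 312/205) + 96631) = 3 + sqrt(32*(31726/21115) + 96631) = 3 + sqrt(1015232/21115 + 96631) = 3 + sqrt(2041378797/21115) = 3 + sqrt(43103713298655)/21115 ≈ 313.93)
g/h(-37) = (3 + sqrt(43103713298655)/21115)/((-37)**2) = (3 + sqrt(43103713298655)/21115)/1369 = (3 + sqrt(43103713298655)/21115)*(1/1369) = 3/1369 + sqrt(43103713298655)/28906435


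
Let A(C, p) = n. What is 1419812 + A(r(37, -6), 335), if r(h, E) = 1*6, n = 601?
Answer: 1420413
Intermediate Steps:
r(h, E) = 6
A(C, p) = 601
1419812 + A(r(37, -6), 335) = 1419812 + 601 = 1420413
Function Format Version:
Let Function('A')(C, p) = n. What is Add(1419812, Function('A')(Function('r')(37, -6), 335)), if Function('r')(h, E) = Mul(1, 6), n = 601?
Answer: 1420413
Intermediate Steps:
Function('r')(h, E) = 6
Function('A')(C, p) = 601
Add(1419812, Function('A')(Function('r')(37, -6), 335)) = Add(1419812, 601) = 1420413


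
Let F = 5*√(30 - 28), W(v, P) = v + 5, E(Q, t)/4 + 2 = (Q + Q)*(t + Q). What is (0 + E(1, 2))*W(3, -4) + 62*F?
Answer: 128 + 310*√2 ≈ 566.41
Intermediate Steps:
E(Q, t) = -8 + 8*Q*(Q + t) (E(Q, t) = -8 + 4*((Q + Q)*(t + Q)) = -8 + 4*((2*Q)*(Q + t)) = -8 + 4*(2*Q*(Q + t)) = -8 + 8*Q*(Q + t))
W(v, P) = 5 + v
F = 5*√2 ≈ 7.0711
(0 + E(1, 2))*W(3, -4) + 62*F = (0 + (-8 + 8*1² + 8*1*2))*(5 + 3) + 62*(5*√2) = (0 + (-8 + 8*1 + 16))*8 + 310*√2 = (0 + (-8 + 8 + 16))*8 + 310*√2 = (0 + 16)*8 + 310*√2 = 16*8 + 310*√2 = 128 + 310*√2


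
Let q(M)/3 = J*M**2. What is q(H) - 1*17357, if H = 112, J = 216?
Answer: 8111155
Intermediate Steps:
q(M) = 648*M**2 (q(M) = 3*(216*M**2) = 648*M**2)
q(H) - 1*17357 = 648*112**2 - 1*17357 = 648*12544 - 17357 = 8128512 - 17357 = 8111155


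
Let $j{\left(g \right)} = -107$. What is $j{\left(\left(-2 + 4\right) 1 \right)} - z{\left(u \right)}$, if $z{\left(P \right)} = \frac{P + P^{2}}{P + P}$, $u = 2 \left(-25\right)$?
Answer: $- \frac{165}{2} \approx -82.5$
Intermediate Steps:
$u = -50$
$z{\left(P \right)} = \frac{P + P^{2}}{2 P}$
$j{\left(\left(-2 + 4\right) 1 \right)} - z{\left(u \right)} = -107 - \left(\frac{1}{2} + \frac{1}{2} \left(-50\right)\right) = -107 - \left(\frac{1}{2} - 25\right) = -107 - - \frac{49}{2} = -107 + \frac{49}{2} = - \frac{165}{2}$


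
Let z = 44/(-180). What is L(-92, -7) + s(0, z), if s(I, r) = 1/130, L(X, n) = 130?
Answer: 16901/130 ≈ 130.01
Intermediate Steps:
z = -11/45 (z = 44*(-1/180) = -11/45 ≈ -0.24444)
s(I, r) = 1/130
L(-92, -7) + s(0, z) = 130 + 1/130 = 16901/130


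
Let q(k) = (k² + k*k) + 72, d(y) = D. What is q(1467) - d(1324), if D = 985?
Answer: 4303265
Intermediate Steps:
d(y) = 985
q(k) = 72 + 2*k² (q(k) = (k² + k²) + 72 = 2*k² + 72 = 72 + 2*k²)
q(1467) - d(1324) = (72 + 2*1467²) - 1*985 = (72 + 2*2152089) - 985 = (72 + 4304178) - 985 = 4304250 - 985 = 4303265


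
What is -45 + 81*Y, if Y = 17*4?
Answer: 5463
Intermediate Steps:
Y = 68
-45 + 81*Y = -45 + 81*68 = -45 + 5508 = 5463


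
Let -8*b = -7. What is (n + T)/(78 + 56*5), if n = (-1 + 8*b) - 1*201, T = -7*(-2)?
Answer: -181/358 ≈ -0.50559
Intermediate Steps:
b = 7/8 (b = -⅛*(-7) = 7/8 ≈ 0.87500)
T = 14
n = -195 (n = (-1 + 8*(7/8)) - 1*201 = (-1 + 7) - 201 = 6 - 201 = -195)
(n + T)/(78 + 56*5) = (-195 + 14)/(78 + 56*5) = -181/(78 + 280) = -181/358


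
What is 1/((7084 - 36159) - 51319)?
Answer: -1/80394 ≈ -1.2439e-5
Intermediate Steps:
1/((7084 - 36159) - 51319) = 1/(-29075 - 51319) = 1/(-80394) = -1/80394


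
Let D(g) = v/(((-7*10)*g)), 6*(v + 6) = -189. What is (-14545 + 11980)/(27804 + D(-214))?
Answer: -5123160/55533851 ≈ -0.092253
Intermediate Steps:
v = -75/2 (v = -6 + (⅙)*(-189) = -6 - 63/2 = -75/2 ≈ -37.500)
D(g) = 15/(28*g) (D(g) = -75*(-1/(70*g))/2 = -(-15)/(28*g) = 15/(28*g))
(-14545 + 11980)/(27804 + D(-214)) = (-14545 + 11980)/(27804 + (15/28)/(-214)) = -2565/(27804 + (15/28)*(-1/214)) = -2565/(27804 - 15/5992) = -2565/166601553/5992 = -2565*5992/166601553 = -5123160/55533851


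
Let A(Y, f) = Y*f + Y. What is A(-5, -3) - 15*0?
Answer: 10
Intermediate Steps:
A(Y, f) = Y + Y*f
A(-5, -3) - 15*0 = -5*(1 - 3) - 15*0 = -5*(-2) + 0 = 10 + 0 = 10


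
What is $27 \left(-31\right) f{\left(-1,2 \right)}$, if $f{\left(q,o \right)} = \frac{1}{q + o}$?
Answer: $-837$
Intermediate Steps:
$f{\left(q,o \right)} = \frac{1}{o + q}$
$27 \left(-31\right) f{\left(-1,2 \right)} = \frac{27 \left(-31\right)}{2 - 1} = - \frac{837}{1} = \left(-837\right) 1 = -837$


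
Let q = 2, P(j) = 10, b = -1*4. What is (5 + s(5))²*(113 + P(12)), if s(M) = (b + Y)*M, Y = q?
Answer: 3075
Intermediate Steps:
b = -4
Y = 2
s(M) = -2*M (s(M) = (-4 + 2)*M = -2*M)
(5 + s(5))²*(113 + P(12)) = (5 - 2*5)²*(113 + 10) = (5 - 10)²*123 = (-5)²*123 = 25*123 = 3075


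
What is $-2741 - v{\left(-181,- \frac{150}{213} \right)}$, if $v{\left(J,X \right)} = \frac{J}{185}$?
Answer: $- \frac{506904}{185} \approx -2740.0$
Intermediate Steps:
$v{\left(J,X \right)} = \frac{J}{185}$ ($v{\left(J,X \right)} = J \frac{1}{185} = \frac{J}{185}$)
$-2741 - v{\left(-181,- \frac{150}{213} \right)} = -2741 - \frac{1}{185} \left(-181\right) = -2741 - - \frac{181}{185} = -2741 + \frac{181}{185} = - \frac{506904}{185}$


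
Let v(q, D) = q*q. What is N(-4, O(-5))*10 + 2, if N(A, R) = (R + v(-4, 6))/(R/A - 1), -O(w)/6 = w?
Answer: -886/17 ≈ -52.118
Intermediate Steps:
O(w) = -6*w
v(q, D) = q**2
N(A, R) = (16 + R)/(-1 + R/A) (N(A, R) = (R + (-4)**2)/(R/A - 1) = (R + 16)/(-1 + R/A) = (16 + R)/(-1 + R/A))
N(-4, O(-5))*10 + 2 = -1*(-4)*(16 - 6*(-5))/(-4 - (-6)*(-5))*10 + 2 = -1*(-4)*(16 + 30)/(-4 - 1*30)*10 + 2 = -1*(-4)*46/(-4 - 30)*10 + 2 = -1*(-4)*46/(-34)*10 + 2 = -1*(-4)*(-1/34)*46*10 + 2 = -92/17*10 + 2 = -920/17 + 2 = -886/17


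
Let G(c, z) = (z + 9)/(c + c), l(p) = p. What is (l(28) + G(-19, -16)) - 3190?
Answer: -120149/38 ≈ -3161.8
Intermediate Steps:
G(c, z) = (9 + z)/(2*c) (G(c, z) = (9 + z)/((2*c)) = (9 + z)*(1/(2*c)) = (9 + z)/(2*c))
(l(28) + G(-19, -16)) - 3190 = (28 + (½)*(9 - 16)/(-19)) - 3190 = (28 + (½)*(-1/19)*(-7)) - 3190 = (28 + 7/38) - 3190 = 1071/38 - 3190 = -120149/38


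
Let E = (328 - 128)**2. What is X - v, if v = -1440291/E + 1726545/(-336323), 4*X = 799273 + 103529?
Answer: 3036884235249993/13452920000 ≈ 2.2574e+5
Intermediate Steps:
E = 40000 (E = 200**2 = 40000)
X = 451401/2 (X = (799273 + 103529)/4 = (1/4)*902802 = 451401/2 ≈ 2.2570e+5)
v = -553464789993/13452920000 (v = -1440291/40000 + 1726545/(-336323) = -1440291*1/40000 + 1726545*(-1/336323) = -1440291/40000 - 1726545/336323 = -553464789993/13452920000 ≈ -41.141)
X - v = 451401/2 - 1*(-553464789993/13452920000) = 451401/2 + 553464789993/13452920000 = 3036884235249993/13452920000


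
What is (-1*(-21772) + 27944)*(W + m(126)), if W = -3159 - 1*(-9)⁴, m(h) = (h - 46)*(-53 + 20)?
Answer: -614489760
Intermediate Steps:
m(h) = 1518 - 33*h (m(h) = (-46 + h)*(-33) = 1518 - 33*h)
W = -9720 (W = -3159 - 1*6561 = -3159 - 6561 = -9720)
(-1*(-21772) + 27944)*(W + m(126)) = (-1*(-21772) + 27944)*(-9720 + (1518 - 33*126)) = (21772 + 27944)*(-9720 + (1518 - 4158)) = 49716*(-9720 - 2640) = 49716*(-12360) = -614489760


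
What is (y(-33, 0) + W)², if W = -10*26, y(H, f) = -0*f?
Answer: 67600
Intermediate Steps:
y(H, f) = 0 (y(H, f) = -1*0 = 0)
W = -260
(y(-33, 0) + W)² = (0 - 260)² = (-260)² = 67600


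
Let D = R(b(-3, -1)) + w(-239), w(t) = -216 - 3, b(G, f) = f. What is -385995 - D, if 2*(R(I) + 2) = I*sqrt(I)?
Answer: -385774 + I/2 ≈ -3.8577e+5 + 0.5*I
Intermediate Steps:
R(I) = -2 + I**(3/2)/2 (R(I) = -2 + (I*sqrt(I))/2 = -2 + I**(3/2)/2)
w(t) = -219
D = -221 - I/2 (D = (-2 + (-1)**(3/2)/2) - 219 = (-2 + (-I)/2) - 219 = (-2 - I/2) - 219 = -221 - I/2 ≈ -221.0 - 0.5*I)
-385995 - D = -385995 - (-221 - I/2) = -385995 + (221 + I/2) = -385774 + I/2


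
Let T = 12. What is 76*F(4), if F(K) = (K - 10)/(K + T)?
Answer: -57/2 ≈ -28.500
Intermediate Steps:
F(K) = (-10 + K)/(12 + K) (F(K) = (K - 10)/(K + 12) = (-10 + K)/(12 + K))
76*F(4) = 76*((-10 + 4)/(12 + 4)) = 76*(-6/16) = 76*((1/16)*(-6)) = 76*(-3/8) = -57/2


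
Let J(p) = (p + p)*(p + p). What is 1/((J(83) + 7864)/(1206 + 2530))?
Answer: 934/8855 ≈ 0.10548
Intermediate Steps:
J(p) = 4*p² (J(p) = (2*p)*(2*p) = 4*p²)
1/((J(83) + 7864)/(1206 + 2530)) = 1/((4*83² + 7864)/(1206 + 2530)) = 1/((4*6889 + 7864)/3736) = 1/((27556 + 7864)*(1/3736)) = 1/(35420*(1/3736)) = 1/(8855/934) = 934/8855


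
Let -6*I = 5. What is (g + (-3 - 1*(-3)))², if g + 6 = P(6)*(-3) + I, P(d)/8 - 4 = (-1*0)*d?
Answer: 380689/36 ≈ 10575.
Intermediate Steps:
I = -⅚ (I = -⅙*5 = -⅚ ≈ -0.83333)
P(d) = 32 (P(d) = 32 + 8*((-1*0)*d) = 32 + 8*(0*d) = 32 + 8*0 = 32 + 0 = 32)
g = -617/6 (g = -6 + (32*(-3) - ⅚) = -6 + (-96 - ⅚) = -6 - 581/6 = -617/6 ≈ -102.83)
(g + (-3 - 1*(-3)))² = (-617/6 + (-3 - 1*(-3)))² = (-617/6 + (-3 + 3))² = (-617/6 + 0)² = (-617/6)² = 380689/36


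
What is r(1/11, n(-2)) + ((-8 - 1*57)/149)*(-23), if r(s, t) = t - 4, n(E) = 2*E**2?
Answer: 2091/149 ≈ 14.034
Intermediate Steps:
r(s, t) = -4 + t
r(1/11, n(-2)) + ((-8 - 1*57)/149)*(-23) = (-4 + 2*(-2)**2) + ((-8 - 1*57)/149)*(-23) = (-4 + 2*4) + ((-8 - 57)*(1/149))*(-23) = (-4 + 8) - 65*1/149*(-23) = 4 - 65/149*(-23) = 4 + 1495/149 = 2091/149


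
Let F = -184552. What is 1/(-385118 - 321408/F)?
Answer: -23069/8884246966 ≈ -2.5966e-6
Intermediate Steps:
1/(-385118 - 321408/F) = 1/(-385118 - 321408/(-184552)) = 1/(-385118 - 321408*(-1/184552)) = 1/(-385118 + 40176/23069) = 1/(-8884246966/23069) = -23069/8884246966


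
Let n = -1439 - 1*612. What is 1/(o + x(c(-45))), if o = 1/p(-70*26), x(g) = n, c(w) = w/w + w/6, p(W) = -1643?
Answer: -1643/3369794 ≈ -0.00048757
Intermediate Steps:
c(w) = 1 + w/6 (c(w) = 1 + w*(1/6) = 1 + w/6)
n = -2051 (n = -1439 - 612 = -2051)
x(g) = -2051
o = -1/1643 (o = 1/(-1643) = -1/1643 ≈ -0.00060864)
1/(o + x(c(-45))) = 1/(-1/1643 - 2051) = 1/(-3369794/1643) = -1643/3369794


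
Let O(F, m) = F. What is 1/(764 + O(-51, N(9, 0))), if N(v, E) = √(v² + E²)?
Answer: 1/713 ≈ 0.0014025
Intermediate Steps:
N(v, E) = √(E² + v²)
1/(764 + O(-51, N(9, 0))) = 1/(764 - 51) = 1/713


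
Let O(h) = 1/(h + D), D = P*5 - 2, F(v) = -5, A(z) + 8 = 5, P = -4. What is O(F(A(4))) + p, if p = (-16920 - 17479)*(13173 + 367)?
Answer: -12575586421/27 ≈ -4.6576e+8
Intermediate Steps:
A(z) = -3 (A(z) = -8 + 5 = -3)
p = -465762460 (p = -34399*13540 = -465762460)
D = -22 (D = -4*5 - 2 = -20 - 2 = -22)
O(h) = 1/(-22 + h) (O(h) = 1/(h - 22) = 1/(-22 + h))
O(F(A(4))) + p = 1/(-22 - 5) - 465762460 = 1/(-27) - 465762460 = -1/27 - 465762460 = -12575586421/27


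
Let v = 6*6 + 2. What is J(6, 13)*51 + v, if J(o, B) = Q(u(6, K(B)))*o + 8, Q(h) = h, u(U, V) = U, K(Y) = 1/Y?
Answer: 2282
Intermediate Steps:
v = 38 (v = 36 + 2 = 38)
J(o, B) = 8 + 6*o (J(o, B) = 6*o + 8 = 8 + 6*o)
J(6, 13)*51 + v = (8 + 6*6)*51 + 38 = (8 + 36)*51 + 38 = 44*51 + 38 = 2244 + 38 = 2282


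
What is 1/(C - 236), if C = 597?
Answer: 1/361 ≈ 0.0027701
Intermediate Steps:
1/(C - 236) = 1/(597 - 236) = 1/361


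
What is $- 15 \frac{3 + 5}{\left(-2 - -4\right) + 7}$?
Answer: $- \frac{40}{3} \approx -13.333$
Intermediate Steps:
$- 15 \frac{3 + 5}{\left(-2 - -4\right) + 7} = - 15 \frac{8}{\left(-2 + 4\right) + 7} = - 15 \frac{8}{2 + 7} = - 15 \cdot \frac{8}{9} = - 15 \cdot 8 \cdot \frac{1}{9} = \left(-15\right) \frac{8}{9} = - \frac{40}{3}$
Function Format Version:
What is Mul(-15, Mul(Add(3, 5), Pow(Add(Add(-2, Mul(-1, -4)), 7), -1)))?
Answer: Rational(-40, 3) ≈ -13.333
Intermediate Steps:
Mul(-15, Mul(Add(3, 5), Pow(Add(Add(-2, Mul(-1, -4)), 7), -1))) = Mul(-15, Mul(8, Pow(Add(Add(-2, 4), 7), -1))) = Mul(-15, Mul(8, Pow(Add(2, 7), -1))) = Mul(-15, Mul(8, Pow(9, -1))) = Mul(-15, Mul(8, Rational(1, 9))) = Mul(-15, Rational(8, 9)) = Rational(-40, 3)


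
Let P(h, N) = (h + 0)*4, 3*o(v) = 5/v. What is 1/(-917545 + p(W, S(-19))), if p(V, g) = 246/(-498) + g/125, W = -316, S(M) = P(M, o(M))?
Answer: -10375/9519540808 ≈ -1.0899e-6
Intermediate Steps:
o(v) = 5/(3*v) (o(v) = (5/v)/3 = 5/(3*v))
P(h, N) = 4*h (P(h, N) = h*4 = 4*h)
S(M) = 4*M
p(V, g) = -41/83 + g/125 (p(V, g) = 246*(-1/498) + g*(1/125) = -41/83 + g/125)
1/(-917545 + p(W, S(-19))) = 1/(-917545 + (-41/83 + (4*(-19))/125)) = 1/(-917545 + (-41/83 + (1/125)*(-76))) = 1/(-917545 + (-41/83 - 76/125)) = 1/(-917545 - 11433/10375) = 1/(-9519540808/10375) = -10375/9519540808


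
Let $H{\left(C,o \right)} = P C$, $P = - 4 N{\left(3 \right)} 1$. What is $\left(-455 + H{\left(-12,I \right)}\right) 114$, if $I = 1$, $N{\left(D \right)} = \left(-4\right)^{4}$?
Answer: $1348962$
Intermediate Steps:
$N{\left(D \right)} = 256$
$P = -1024$ ($P = \left(-4\right) 256 \cdot 1 = \left(-1024\right) 1 = -1024$)
$H{\left(C,o \right)} = - 1024 C$
$\left(-455 + H{\left(-12,I \right)}\right) 114 = \left(-455 - -12288\right) 114 = \left(-455 + 12288\right) 114 = 11833 \cdot 114 = 1348962$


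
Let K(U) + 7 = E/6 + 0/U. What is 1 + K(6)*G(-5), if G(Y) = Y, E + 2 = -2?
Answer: 118/3 ≈ 39.333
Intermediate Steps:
E = -4 (E = -2 - 2 = -4)
K(U) = -23/3 (K(U) = -7 + (-4/6 + 0/U) = -7 + (-4*⅙ + 0) = -7 + (-⅔ + 0) = -7 - ⅔ = -23/3)
1 + K(6)*G(-5) = 1 - 23/3*(-5) = 1 + 115/3 = 118/3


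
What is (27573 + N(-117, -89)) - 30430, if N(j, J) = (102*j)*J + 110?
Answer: 1059379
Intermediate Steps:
N(j, J) = 110 + 102*J*j (N(j, J) = 102*J*j + 110 = 110 + 102*J*j)
(27573 + N(-117, -89)) - 30430 = (27573 + (110 + 102*(-89)*(-117))) - 30430 = (27573 + (110 + 1062126)) - 30430 = (27573 + 1062236) - 30430 = 1089809 - 30430 = 1059379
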